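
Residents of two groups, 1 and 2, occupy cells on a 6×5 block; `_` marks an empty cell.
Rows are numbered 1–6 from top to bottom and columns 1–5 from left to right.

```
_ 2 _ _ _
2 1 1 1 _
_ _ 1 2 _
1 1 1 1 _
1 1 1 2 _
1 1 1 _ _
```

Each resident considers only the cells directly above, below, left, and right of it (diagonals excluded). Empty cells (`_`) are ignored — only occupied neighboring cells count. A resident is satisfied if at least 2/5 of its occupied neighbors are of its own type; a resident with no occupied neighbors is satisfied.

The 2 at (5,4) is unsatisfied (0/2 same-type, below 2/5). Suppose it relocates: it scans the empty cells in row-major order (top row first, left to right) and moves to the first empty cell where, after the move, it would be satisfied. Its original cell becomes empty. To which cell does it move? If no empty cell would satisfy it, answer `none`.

(1,1)

Vacating (5,4). Empty cells in order:
  (1,1): 2/2 same-type → satisfied — stop here.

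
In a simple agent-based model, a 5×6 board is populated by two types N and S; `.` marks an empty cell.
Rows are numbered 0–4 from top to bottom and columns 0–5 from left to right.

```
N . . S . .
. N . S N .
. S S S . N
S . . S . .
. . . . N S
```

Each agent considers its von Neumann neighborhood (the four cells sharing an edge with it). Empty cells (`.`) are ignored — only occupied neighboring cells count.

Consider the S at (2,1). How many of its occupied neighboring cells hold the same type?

1

Occupied neighbors of (2,1): (1,1)=N, (2,2)=S.
Same type (S): 1 of 2.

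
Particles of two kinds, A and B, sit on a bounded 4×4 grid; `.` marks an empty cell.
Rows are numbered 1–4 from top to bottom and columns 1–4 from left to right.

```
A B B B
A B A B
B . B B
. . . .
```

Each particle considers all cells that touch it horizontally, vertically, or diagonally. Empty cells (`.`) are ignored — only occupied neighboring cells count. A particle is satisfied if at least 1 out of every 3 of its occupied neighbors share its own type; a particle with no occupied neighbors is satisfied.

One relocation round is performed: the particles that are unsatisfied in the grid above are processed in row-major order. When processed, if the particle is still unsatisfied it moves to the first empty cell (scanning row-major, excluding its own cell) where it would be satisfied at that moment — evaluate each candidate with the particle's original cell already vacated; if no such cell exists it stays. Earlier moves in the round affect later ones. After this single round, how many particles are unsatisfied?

Initially unsatisfied (in order): (2,1), (2,3).
  (2,1): no empty cell satisfies it; stays.
  (2,3): no empty cell satisfies it; stays.
Resulting grid:
A B B B
A B A B
B . B B
. . . .
Unsatisfied now: (2,1), (2,3).

2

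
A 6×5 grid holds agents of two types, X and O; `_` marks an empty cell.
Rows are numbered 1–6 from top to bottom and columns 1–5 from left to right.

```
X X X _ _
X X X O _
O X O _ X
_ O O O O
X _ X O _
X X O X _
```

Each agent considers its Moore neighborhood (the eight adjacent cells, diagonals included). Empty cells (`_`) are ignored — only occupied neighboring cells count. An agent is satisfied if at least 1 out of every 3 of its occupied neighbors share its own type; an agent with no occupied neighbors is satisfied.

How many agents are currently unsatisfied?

(1,1)X 3/3 satisfied
(1,2)X 5/5 satisfied
(1,3)X 3/4 satisfied
(2,1)X 4/5 satisfied
(2,2)X 6/8 satisfied
(2,3)X 4/6 satisfied
(2,4)O 1/4 not
(3,1)O 1/4 not
(3,2)X 3/7 satisfied
(3,3)O 4/7 satisfied
(3,5)X 0/3 not
(4,2)O 3/6 satisfied
(4,3)O 4/6 satisfied
(4,4)O 4/6 satisfied
(4,5)O 2/3 satisfied
(5,1)X 2/3 satisfied
(5,3)X 2/7 not
(5,4)O 4/6 satisfied
(6,1)X 2/2 satisfied
(6,2)X 3/4 satisfied
(6,3)O 1/4 not
(6,4)X 1/3 satisfied
Unsatisfied: (2,4), (3,1), (3,5), (5,3), (6,3) — 5 in total.

5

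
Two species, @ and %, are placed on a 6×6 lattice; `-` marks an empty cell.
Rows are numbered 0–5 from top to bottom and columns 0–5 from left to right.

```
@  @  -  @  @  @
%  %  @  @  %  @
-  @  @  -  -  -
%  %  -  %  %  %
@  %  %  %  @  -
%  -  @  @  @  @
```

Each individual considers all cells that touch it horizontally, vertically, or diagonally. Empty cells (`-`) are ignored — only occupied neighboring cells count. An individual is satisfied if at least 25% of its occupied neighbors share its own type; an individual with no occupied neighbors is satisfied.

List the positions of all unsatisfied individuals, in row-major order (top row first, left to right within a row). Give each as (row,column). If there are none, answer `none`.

Row 0: (0,0)@ 1/3 ✓ · (0,1)@ 2/4 ✓ · (0,3)@ 3/4 ✓ · (0,4)@ 4/5 ✓ · (0,5)@ 2/3 ✓
Row 1: (1,0)% 1/4 ✓ · (1,1)% 1/6 ✗ · (1,2)@ 5/6 ✓ · (1,3)@ 4/5 ✓ · (1,4)% 0/5 ✗ · (1,5)@ 2/3 ✓
Row 2: (2,1)@ 2/6 ✓ · (2,2)@ 3/6 ✓
Row 3: (3,0)% 2/4 ✓ · (3,1)% 3/6 ✓ · (3,3)% 3/5 ✓ · (3,4)% 3/4 ✓ · (3,5)% 1/2 ✓
Row 4: (4,0)@ 0/4 ✗ · (4,1)% 4/6 ✓ · (4,2)% 4/6 ✓ · (4,3)% 3/7 ✓ · (4,4)@ 3/7 ✓
Row 5: (5,0)% 1/2 ✓ · (5,2)@ 1/4 ✓ · (5,3)@ 3/5 ✓ · (5,4)@ 3/4 ✓ · (5,5)@ 2/2 ✓

(1,1), (1,4), (4,0)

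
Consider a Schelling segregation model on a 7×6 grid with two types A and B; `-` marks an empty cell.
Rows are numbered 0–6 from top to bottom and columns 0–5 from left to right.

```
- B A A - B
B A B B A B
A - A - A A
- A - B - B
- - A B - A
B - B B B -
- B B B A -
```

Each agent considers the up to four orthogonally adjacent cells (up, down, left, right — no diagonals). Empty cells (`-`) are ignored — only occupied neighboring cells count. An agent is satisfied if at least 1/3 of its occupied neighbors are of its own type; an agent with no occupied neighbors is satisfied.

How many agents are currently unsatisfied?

Row 0: (0,1)B 0/2 ✗ · (0,2)A 1/3 ✓ · (0,3)A 1/2 ✓ · (0,5)B 1/1 ✓
Row 1: (1,0)B 0/2 ✗ · (1,1)A 0/3 ✗ · (1,2)B 1/4 ✗ · (1,3)B 1/3 ✓ · (1,4)A 1/3 ✓ · (1,5)B 1/3 ✓
Row 2: (2,0)A 0/1 ✗ · (2,2)A 0/1 ✗ · (2,4)A 2/2 ✓ · (2,5)A 1/3 ✓
Row 3: (3,1)A 0/0 ✓ · (3,3)B 1/1 ✓ · (3,5)B 0/2 ✗
Row 4: (4,2)A 0/2 ✗ · (4,3)B 2/3 ✓ · (4,5)A 0/1 ✗
Row 5: (5,0)B 0/0 ✓ · (5,2)B 2/3 ✓ · (5,3)B 4/4 ✓ · (5,4)B 1/2 ✓
Row 6: (6,1)B 1/1 ✓ · (6,2)B 3/3 ✓ · (6,3)B 2/3 ✓ · (6,4)A 0/2 ✗
Unsatisfied: (0,1), (1,0), (1,1), (1,2), (2,0), (2,2), (3,5), (4,2), (4,5), (6,4) — 10 in total.

10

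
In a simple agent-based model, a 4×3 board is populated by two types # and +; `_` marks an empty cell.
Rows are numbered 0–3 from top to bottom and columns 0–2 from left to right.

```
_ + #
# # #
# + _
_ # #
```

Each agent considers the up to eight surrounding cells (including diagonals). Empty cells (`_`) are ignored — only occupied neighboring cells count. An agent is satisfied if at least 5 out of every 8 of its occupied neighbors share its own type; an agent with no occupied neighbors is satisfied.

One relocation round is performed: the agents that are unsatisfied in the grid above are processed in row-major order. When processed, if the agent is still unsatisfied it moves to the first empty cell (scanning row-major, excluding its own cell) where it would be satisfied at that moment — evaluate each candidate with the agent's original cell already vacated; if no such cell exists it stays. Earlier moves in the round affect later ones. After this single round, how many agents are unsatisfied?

Initially unsatisfied (in order): (0,1), (1,0), (1,2), (2,1), (3,2).
  (0,1): no empty cell satisfies it; stays.
  (1,0) → (2,2).
  (1,2) → (3,0).
  (2,1): no empty cell satisfies it; stays.
  (3,2): now satisfied by earlier moves; stays.
Resulting grid:
_ + #
_ # _
# + #
# # #
Unsatisfied now: (0,1), (0,2), (1,1), (2,1).

4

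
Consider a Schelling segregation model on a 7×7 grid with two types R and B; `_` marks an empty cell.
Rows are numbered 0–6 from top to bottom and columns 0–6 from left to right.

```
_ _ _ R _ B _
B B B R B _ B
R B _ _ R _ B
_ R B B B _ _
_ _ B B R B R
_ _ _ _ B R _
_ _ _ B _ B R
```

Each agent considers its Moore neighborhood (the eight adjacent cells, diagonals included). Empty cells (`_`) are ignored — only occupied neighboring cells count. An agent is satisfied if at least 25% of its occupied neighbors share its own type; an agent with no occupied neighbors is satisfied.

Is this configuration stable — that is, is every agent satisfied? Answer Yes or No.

(0,3)R 1/3 ✓
(0,5)B 2/2 ✓
(1,0)B 2/3 ✓
(1,1)B 3/4 ✓
(1,2)B 2/4 ✓
(1,3)R 2/4 ✓
(1,4)B 1/4 ✓
(1,6)B 2/2 ✓
(2,0)R 1/4 ✓
(2,1)B 4/6 ✓
(2,4)R 1/4 ✓
(2,6)B 1/1 ✓
(3,1)R 1/4 ✓
(3,2)B 4/5 ✓
(3,3)B 4/6 ✓
(3,4)B 3/5 ✓
(4,2)B 3/4 ✓
(4,3)B 5/6 ✓
(4,4)R 1/6 ✗
(4,5)B 2/5 ✓
(4,6)R 1/2 ✓
(5,4)B 4/6 ✓
(5,5)R 3/6 ✓
(6,3)B 1/1 ✓
(6,5)B 1/3 ✓
(6,6)R 1/2 ✓
For instance (4,4) has only 1/6 same-type neighbors, below 1/4.

No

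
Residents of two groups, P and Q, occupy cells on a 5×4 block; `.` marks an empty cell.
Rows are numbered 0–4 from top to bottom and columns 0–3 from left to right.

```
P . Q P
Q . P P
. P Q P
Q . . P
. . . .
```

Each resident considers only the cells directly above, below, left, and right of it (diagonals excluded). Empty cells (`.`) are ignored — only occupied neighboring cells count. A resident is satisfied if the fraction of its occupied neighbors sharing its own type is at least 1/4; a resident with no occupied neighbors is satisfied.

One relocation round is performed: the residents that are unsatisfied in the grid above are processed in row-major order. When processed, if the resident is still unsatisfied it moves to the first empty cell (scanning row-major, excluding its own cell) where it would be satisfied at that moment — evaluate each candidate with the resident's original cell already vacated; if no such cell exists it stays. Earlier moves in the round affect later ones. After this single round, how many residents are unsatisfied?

0

Initially unsatisfied (in order): (0,0), (0,2), (1,0), (2,1), (2,2).
  (0,0) → (1,1).
  (0,2) → (0,0).
  (1,0): now satisfied by earlier moves; stays.
  (2,1): now satisfied by earlier moves; stays.
  (2,2) → (0,1).
Resulting grid:
Q Q . P
Q P P P
. P . P
Q . . P
. . . .
All satisfied now.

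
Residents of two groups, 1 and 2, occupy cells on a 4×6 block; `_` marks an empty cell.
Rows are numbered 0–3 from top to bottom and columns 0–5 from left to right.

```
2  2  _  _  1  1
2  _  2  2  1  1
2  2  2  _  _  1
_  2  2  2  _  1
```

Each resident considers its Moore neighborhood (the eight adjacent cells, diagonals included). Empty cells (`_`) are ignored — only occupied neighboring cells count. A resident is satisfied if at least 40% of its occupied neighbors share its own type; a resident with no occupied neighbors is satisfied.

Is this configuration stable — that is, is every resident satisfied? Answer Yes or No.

Row 0: (0,0)2 2/2 ✓ · (0,1)2 3/3 ✓ · (0,4)1 3/4 ✓ · (0,5)1 3/3 ✓
Row 1: (1,0)2 4/4 ✓ · (1,2)2 4/4 ✓ · (1,3)2 2/4 ✓ · (1,4)1 4/5 ✓ · (1,5)1 4/4 ✓
Row 2: (2,0)2 3/3 ✓ · (2,1)2 6/6 ✓ · (2,2)2 6/6 ✓ · (2,5)1 3/3 ✓
Row 3: (3,1)2 4/4 ✓ · (3,2)2 4/4 ✓ · (3,3)2 2/2 ✓ · (3,5)1 1/1 ✓
All meet the threshold, so the configuration is stable.

Yes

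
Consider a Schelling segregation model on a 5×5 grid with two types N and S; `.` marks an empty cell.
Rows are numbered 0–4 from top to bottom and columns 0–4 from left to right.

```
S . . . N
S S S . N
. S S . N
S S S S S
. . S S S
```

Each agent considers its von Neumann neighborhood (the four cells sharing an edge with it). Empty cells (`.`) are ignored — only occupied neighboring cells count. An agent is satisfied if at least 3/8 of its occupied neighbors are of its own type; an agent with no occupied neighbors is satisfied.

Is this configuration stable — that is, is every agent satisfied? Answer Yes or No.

Yes

Row 0: (0,0)S 1/1 ok · (0,4)N 1/1 ok
Row 1: (1,0)S 2/2 ok · (1,1)S 3/3 ok · (1,2)S 2/2 ok · (1,4)N 2/2 ok
Row 2: (2,1)S 3/3 ok · (2,2)S 3/3 ok · (2,4)N 1/2 ok
Row 3: (3,0)S 1/1 ok · (3,1)S 3/3 ok · (3,2)S 4/4 ok · (3,3)S 3/3 ok · (3,4)S 2/3 ok
Row 4: (4,2)S 2/2 ok · (4,3)S 3/3 ok · (4,4)S 2/2 ok
All meet the threshold, so the configuration is stable.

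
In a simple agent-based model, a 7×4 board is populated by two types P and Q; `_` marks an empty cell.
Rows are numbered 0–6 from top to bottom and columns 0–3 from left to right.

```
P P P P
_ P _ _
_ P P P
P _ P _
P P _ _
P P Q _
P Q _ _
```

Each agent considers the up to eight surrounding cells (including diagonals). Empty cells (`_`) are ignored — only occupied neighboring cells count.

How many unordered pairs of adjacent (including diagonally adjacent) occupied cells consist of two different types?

Scan each occupied cell's neighbors to the right and below (and the two forward diagonals) so each pair is counted once.
From row 0: 0 unlike of 6 pairs (running 0/6).
From row 1: 0 unlike of 2 pairs (running 0/8).
From row 2: 0 unlike of 6 pairs (running 0/14).
From row 3: 0 unlike of 3 pairs (running 0/17).
From row 4: 1 unlike of 6 pairs (running 1/23).
From row 5: 3 unlike of 7 pairs (running 4/30).
From row 6: 1 unlike of 1 pairs (running 5/31).
Total adjacent occupied pairs: 31; unlike-type pairs: 5.

5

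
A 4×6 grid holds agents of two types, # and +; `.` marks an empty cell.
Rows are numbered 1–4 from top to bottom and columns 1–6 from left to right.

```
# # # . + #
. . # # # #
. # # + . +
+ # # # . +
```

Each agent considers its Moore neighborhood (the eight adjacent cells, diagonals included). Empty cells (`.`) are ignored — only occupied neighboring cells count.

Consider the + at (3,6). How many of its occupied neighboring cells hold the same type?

1

Occupied neighbors of (3,6): (2,5)=#, (2,6)=#, (4,6)=+.
Same type (+): 1 of 3.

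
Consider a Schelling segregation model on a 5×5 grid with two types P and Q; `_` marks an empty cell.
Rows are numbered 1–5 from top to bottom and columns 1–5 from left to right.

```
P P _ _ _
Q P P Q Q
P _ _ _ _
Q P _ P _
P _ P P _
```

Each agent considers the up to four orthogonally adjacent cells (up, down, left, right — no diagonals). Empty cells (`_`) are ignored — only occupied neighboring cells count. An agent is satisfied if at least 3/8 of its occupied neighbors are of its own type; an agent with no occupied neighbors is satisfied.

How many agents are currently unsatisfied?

5

Row 1: (1,1)P 1/2 ✓ · (1,2)P 2/2 ✓
Row 2: (2,1)Q 0/3 ✗ · (2,2)P 2/3 ✓ · (2,3)P 1/2 ✓ · (2,4)Q 1/2 ✓ · (2,5)Q 1/1 ✓
Row 3: (3,1)P 0/2 ✗
Row 4: (4,1)Q 0/3 ✗ · (4,2)P 0/1 ✗ · (4,4)P 1/1 ✓
Row 5: (5,1)P 0/1 ✗ · (5,3)P 1/1 ✓ · (5,4)P 2/2 ✓
Unsatisfied: (2,1), (3,1), (4,1), (4,2), (5,1) — 5 in total.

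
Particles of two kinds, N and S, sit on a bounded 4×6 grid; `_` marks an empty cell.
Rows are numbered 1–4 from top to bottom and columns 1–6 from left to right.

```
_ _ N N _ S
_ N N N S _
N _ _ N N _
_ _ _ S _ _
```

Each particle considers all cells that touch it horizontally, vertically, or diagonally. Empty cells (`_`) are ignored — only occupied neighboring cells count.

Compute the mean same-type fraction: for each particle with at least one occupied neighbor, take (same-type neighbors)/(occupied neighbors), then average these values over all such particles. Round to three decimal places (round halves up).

Row 1: (1,3)N 4/4 · (1,4)N 3/4 · (1,6)S 1/1
Row 2: (2,2)N 3/3 · (2,3)N 5/5 · (2,4)N 5/6 · (2,5)S 1/5
Row 3: (3,1)N 1/1 · (3,4)N 3/5 · (3,5)N 2/4
Row 4: (4,4)S 0/2
Sum over 11 particles: 4/4 + 3/4 + 1/1 + 3/3 + 5/5 + 5/6 + 1/5 + 1/1 + 3/5 + 2/4 + 0/2 = 473/60; mean = 473/60 ÷ 11 = 43/60 = 0.716666… → 0.717.

0.717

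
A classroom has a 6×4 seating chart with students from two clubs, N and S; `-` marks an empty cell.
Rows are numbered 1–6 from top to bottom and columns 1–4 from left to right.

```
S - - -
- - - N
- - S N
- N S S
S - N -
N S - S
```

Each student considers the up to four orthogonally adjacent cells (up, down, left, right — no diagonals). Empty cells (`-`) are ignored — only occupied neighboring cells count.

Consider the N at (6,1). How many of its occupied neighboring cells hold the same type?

0

Occupied neighbors of (6,1): (5,1)=S, (6,2)=S.
Same type (N): 0 of 2.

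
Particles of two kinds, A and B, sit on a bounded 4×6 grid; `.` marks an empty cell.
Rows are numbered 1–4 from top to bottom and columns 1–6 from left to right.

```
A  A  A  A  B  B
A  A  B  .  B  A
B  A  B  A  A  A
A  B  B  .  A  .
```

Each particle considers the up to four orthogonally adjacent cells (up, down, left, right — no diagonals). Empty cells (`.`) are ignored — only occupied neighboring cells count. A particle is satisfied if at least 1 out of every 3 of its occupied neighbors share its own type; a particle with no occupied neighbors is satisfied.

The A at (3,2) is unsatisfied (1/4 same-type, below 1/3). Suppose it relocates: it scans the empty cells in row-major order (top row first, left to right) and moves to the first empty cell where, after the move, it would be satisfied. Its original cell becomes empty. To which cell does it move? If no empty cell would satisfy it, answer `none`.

Vacating (3,2). Empty cells in order:
  (2,4): 2/4 same-type → satisfied — stop here.

(2,4)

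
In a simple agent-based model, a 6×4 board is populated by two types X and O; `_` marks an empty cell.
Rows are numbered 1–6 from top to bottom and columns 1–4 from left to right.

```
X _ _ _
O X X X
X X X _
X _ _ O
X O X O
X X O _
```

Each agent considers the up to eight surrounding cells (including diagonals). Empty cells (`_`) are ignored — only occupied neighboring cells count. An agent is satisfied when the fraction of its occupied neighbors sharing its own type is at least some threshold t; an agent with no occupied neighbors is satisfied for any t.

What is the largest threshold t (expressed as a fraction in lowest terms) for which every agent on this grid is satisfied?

0/1

(1,1)X 1/2
(2,1)O 0/4
(2,2)X 5/6
(2,3)X 4/4
(2,4)X 2/2
(3,1)X 3/4
(3,2)X 5/6
(3,3)X 4/5
(4,1)X 3/4
(4,4)O 1/3
(5,1)X 3/4
(5,2)O 1/6
(5,3)X 1/5
(5,4)O 2/3
(6,1)X 2/3
(6,2)X 3/5
(6,3)O 2/4
The smallest same-type fraction is 0/4 at (2,1), which reduces to 0/1. Any threshold above that leaves this agent unsatisfied.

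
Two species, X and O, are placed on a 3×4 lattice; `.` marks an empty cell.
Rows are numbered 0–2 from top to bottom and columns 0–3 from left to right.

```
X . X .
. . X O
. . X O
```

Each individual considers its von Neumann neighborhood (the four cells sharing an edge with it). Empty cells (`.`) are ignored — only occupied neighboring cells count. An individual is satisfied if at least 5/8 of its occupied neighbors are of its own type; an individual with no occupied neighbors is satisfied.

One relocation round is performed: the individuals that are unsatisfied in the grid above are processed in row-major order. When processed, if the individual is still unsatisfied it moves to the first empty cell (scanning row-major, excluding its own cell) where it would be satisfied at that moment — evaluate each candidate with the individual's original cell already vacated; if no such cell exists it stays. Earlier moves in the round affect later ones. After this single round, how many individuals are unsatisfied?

0

Initially unsatisfied (in order): (1,3), (2,2), (2,3).
  (1,3) → (2,0).
  (2,2) → (0,1).
  (2,3): now satisfied by earlier moves; stays.
Resulting grid:
X X X .
. . X .
O . . O
All satisfied now.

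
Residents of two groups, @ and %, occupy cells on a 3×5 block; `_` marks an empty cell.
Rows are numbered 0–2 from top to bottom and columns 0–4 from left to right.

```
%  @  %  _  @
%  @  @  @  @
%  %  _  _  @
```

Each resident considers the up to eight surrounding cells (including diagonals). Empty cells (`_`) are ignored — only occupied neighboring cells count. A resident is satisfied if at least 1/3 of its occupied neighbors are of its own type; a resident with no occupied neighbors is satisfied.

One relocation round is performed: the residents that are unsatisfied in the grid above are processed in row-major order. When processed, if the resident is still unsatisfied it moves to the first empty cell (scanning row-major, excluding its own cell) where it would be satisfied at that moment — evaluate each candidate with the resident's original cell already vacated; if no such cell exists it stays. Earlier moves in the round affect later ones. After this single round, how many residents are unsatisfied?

2

Initially unsatisfied (in order): (0,2), (1,1).
  (0,2): no empty cell satisfies it; stays.
  (1,1) → (0,3).
Resulting grid:
% @ % @ @
% _ @ @ @
% % _ _ @
Unsatisfied now: (0,1), (0,2).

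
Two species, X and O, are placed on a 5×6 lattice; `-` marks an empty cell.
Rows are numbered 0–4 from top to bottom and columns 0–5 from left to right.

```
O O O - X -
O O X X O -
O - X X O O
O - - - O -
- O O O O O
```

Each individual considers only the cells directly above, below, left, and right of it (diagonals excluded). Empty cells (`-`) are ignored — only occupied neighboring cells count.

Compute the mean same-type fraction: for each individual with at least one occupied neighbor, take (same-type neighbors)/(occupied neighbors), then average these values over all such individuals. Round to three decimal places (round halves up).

(0,0)O 2/2
(0,1)O 3/3
(0,2)O 1/2
(0,4)X 0/1
(1,0)O 3/3
(1,1)O 2/3
(1,2)X 2/4
(1,3)X 2/3
(1,4)O 1/3
(2,0)O 2/2
(2,2)X 2/2
(2,3)X 2/3
(2,4)O 3/4
(2,5)O 1/1
(3,0)O 1/1
(3,4)O 2/2
(4,1)O 1/1
(4,2)O 2/2
(4,3)O 2/2
(4,4)O 3/3
(4,5)O 1/1
Sum over 21 individuals: 2/2 + 3/3 + 1/2 + 0/1 + 3/3 + 2/3 + 2/4 + 2/3 + 1/3 + 2/2 + 2/2 + 2/3 + 3/4 + 1/1 + 1/1 + 2/2 + 1/1 + 2/2 + 2/2 + 3/3 + 1/1 = 205/12; mean = 205/12 ÷ 21 = 205/252 = 0.813492… → 0.813.

0.813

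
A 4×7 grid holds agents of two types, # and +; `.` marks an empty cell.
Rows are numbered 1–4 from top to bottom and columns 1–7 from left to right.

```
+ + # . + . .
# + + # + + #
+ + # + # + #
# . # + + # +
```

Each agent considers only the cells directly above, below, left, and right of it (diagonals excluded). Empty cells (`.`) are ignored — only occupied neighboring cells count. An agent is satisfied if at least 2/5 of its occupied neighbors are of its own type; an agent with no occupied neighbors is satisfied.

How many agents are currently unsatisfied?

14

(1,1)+ 1/2 ok
(1,2)+ 2/3 ok
(1,3)# 0/2 unhappy
(1,5)+ 1/1 ok
(2,1)# 0/3 unhappy
(2,2)+ 3/4 ok
(2,3)+ 1/4 unhappy
(2,4)# 0/3 unhappy
(2,5)+ 2/4 ok
(2,6)+ 2/3 ok
(2,7)# 1/2 ok
(3,1)+ 1/3 unhappy
(3,2)+ 2/3 ok
(3,3)# 1/4 unhappy
(3,4)+ 1/4 unhappy
(3,5)# 0/4 unhappy
(3,6)+ 1/4 unhappy
(3,7)# 1/3 unhappy
(4,1)# 0/1 unhappy
(4,3)# 1/2 ok
(4,4)+ 2/3 ok
(4,5)+ 1/3 unhappy
(4,6)# 0/3 unhappy
(4,7)+ 0/2 unhappy
Unsatisfied: (1,3), (2,1), (2,3), (2,4), (3,1), (3,3), (3,4), (3,5), (3,6), (3,7), (4,1), (4,5), (4,6), (4,7) — 14 in total.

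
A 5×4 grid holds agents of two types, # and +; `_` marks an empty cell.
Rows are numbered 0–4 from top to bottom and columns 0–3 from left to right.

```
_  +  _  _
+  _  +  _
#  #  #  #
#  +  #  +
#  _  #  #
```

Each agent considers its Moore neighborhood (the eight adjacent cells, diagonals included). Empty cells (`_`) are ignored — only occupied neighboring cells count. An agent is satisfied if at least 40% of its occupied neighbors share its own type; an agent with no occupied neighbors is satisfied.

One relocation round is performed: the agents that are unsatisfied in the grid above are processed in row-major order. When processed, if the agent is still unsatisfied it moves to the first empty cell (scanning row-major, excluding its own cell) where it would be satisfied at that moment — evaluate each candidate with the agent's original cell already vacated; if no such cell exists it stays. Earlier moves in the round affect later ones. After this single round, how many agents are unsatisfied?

0

Initially unsatisfied (in order): (1,0), (1,2), (3,1), (3,3).
  (1,0) → (0,0).
  (1,2) → (0,2).
  (3,1) → (0,3).
  (3,3) → (1,0).
Resulting grid:
+ + + +
+ _ _ _
# # # #
# _ # _
# _ # #
All satisfied now.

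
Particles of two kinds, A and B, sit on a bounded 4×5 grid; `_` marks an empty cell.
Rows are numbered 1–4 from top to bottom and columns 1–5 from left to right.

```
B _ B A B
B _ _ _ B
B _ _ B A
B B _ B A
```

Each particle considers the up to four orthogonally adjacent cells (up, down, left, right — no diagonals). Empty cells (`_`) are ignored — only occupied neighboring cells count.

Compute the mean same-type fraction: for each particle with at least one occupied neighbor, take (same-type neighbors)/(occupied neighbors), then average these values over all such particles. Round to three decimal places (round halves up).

Row 1: (1,1)B 1/1 · (1,3)B 0/1 · (1,4)A 0/2 · (1,5)B 1/2
Row 2: (2,1)B 2/2 · (2,5)B 1/2
Row 3: (3,1)B 2/2 · (3,4)B 1/2 · (3,5)A 1/3
Row 4: (4,1)B 2/2 · (4,2)B 1/1 · (4,4)B 1/2 · (4,5)A 1/2
Sum over 13 particles: 1/1 + 0/1 + 0/2 + 1/2 + 2/2 + 1/2 + 2/2 + 1/2 + 1/3 + 2/2 + 1/1 + 1/2 + 1/2 = 47/6; mean = 47/6 ÷ 13 = 47/78 = 0.602564… → 0.603.

0.603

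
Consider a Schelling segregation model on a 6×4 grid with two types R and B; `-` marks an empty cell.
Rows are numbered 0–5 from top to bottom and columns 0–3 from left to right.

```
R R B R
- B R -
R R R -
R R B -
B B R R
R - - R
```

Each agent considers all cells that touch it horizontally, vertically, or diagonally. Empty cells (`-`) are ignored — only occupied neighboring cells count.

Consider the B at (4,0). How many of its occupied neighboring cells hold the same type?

1

Occupied neighbors of (4,0): (3,0)=R, (3,1)=R, (4,1)=B, (5,0)=R.
Same type (B): 1 of 4.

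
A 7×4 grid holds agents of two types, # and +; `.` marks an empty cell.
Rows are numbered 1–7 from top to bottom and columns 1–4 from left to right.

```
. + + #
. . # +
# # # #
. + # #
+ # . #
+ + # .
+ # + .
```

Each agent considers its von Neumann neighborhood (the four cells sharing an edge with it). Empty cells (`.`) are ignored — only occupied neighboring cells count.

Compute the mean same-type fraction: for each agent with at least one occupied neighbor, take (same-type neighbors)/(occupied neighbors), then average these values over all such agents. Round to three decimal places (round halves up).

(1,2)+ 1/1
(1,3)+ 1/3
(1,4)# 0/2
(2,3)# 1/3
(2,4)+ 0/3
(3,1)# 1/1
(3,2)# 2/3
(3,3)# 4/4
(3,4)# 2/3
(4,2)+ 0/3
(4,3)# 2/3
(4,4)# 3/3
(5,1)+ 1/2
(5,2)# 0/3
(5,4)# 1/1
(6,1)+ 3/3
(6,2)+ 1/4
(6,3)# 0/2
(7,1)+ 1/2
(7,2)# 0/3
(7,3)+ 0/2
Sum over 21 agents: 1/1 + 1/3 + 0/2 + 1/3 + 0/3 + 1/1 + 2/3 + 4/4 + 2/3 + 0/3 + 2/3 + 3/3 + 1/2 + 0/3 + 1/1 + 3/3 + 1/4 + 0/2 + 1/2 + 0/3 + 0/2 = 119/12; mean = 119/12 ÷ 21 = 17/36 = 0.472222… → 0.472.

0.472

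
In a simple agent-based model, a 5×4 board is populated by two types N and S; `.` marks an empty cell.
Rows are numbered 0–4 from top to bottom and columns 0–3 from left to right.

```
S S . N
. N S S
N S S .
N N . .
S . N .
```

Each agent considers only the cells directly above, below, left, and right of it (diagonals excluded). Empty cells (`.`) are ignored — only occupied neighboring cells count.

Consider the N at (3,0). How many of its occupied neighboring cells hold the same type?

Occupied neighbors of (3,0): (2,0)=N, (4,0)=S, (3,1)=N.
Same type (N): 2 of 3.

2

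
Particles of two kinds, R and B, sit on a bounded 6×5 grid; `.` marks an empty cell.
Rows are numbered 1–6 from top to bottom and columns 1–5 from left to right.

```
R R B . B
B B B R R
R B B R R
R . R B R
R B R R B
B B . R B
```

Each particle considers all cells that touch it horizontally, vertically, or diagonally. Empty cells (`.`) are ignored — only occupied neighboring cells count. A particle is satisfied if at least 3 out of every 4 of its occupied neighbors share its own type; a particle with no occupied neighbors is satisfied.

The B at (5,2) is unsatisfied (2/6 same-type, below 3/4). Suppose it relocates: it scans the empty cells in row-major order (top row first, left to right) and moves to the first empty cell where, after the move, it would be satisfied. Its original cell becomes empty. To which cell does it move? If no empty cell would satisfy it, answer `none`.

none

Vacating (5,2). Empty cells in order:
  (1,4): 3/5 same-type → still unsatisfied.
  (4,2): 2/7 same-type → still unsatisfied.
  (6,3): 1/4 same-type → still unsatisfied.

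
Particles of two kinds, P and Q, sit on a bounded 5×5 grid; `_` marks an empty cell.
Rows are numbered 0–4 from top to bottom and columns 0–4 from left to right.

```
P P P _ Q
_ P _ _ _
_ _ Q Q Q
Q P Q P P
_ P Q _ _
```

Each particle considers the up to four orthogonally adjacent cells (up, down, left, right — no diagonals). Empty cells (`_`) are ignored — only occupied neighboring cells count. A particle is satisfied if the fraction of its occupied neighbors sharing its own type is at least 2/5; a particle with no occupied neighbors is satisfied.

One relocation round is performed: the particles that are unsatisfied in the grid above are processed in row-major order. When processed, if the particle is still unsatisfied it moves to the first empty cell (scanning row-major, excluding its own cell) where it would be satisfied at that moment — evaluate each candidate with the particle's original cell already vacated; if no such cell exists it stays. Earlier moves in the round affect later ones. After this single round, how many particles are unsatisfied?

1

Initially unsatisfied (in order): (3,0), (3,1), (3,3).
  (3,0) → (0,3).
  (3,1): now satisfied by earlier moves; stays.
  (3,3) → (1,0).
Resulting grid:
P P P Q Q
P P _ _ _
_ _ Q Q Q
_ P Q _ P
_ P Q _ _
Unsatisfied now: (3,4).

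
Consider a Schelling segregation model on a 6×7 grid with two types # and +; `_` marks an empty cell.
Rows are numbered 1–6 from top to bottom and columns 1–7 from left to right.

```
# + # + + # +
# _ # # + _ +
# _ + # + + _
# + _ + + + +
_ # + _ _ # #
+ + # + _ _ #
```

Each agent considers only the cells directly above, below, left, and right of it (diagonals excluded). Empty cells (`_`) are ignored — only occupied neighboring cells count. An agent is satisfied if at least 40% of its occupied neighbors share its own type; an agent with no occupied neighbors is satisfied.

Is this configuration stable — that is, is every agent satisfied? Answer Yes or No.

(1,1)# 1/2 ✓
(1,2)+ 0/2 ✗
(1,3)# 1/3 ✗
(1,4)+ 1/3 ✗
(1,5)+ 2/3 ✓
(1,6)# 0/2 ✗
(1,7)+ 1/2 ✓
(2,1)# 2/2 ✓
(2,3)# 2/3 ✓
(2,4)# 2/4 ✓
(2,5)+ 2/3 ✓
(2,7)+ 1/1 ✓
(3,1)# 2/2 ✓
(3,3)+ 0/2 ✗
(3,4)# 1/4 ✗
(3,5)+ 3/4 ✓
(3,6)+ 2/2 ✓
(4,1)# 1/2 ✓
(4,2)+ 0/2 ✗
(4,4)+ 1/2 ✓
(4,5)+ 3/3 ✓
(4,6)+ 3/4 ✓
(4,7)+ 1/2 ✓
(5,2)# 0/3 ✗
(5,3)+ 0/2 ✗
(5,6)# 1/2 ✓
(5,7)# 2/3 ✓
(6,1)+ 1/1 ✓
(6,2)+ 1/3 ✗
(6,3)# 0/3 ✗
(6,4)+ 0/1 ✗
(6,7)# 1/1 ✓
For instance (1,2) has only 0/2 same-type neighbors, below 2/5.

No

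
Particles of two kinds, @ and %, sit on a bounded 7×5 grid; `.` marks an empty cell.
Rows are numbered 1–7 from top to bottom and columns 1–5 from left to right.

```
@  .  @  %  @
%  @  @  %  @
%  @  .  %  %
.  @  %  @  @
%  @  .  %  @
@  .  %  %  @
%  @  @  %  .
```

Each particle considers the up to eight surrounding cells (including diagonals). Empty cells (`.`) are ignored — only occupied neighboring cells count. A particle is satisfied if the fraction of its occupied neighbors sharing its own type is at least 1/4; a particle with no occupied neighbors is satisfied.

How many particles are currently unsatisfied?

Row 1: (1,1)@ 1/2 ok · (1,3)@ 2/4 ok · (1,4)% 1/5 unhappy · (1,5)@ 1/3 ok
Row 2: (2,1)% 1/4 ok · (2,2)@ 4/6 ok · (2,3)@ 3/6 ok · (2,4)% 3/7 ok · (2,5)@ 1/5 unhappy
Row 3: (3,1)% 1/4 ok · (3,2)@ 3/6 ok · (3,4)% 3/7 ok · (3,5)% 2/5 ok
Row 4: (4,2)@ 2/5 ok · (4,3)% 2/6 ok · (4,4)@ 2/6 ok · (4,5)@ 2/5 ok
Row 5: (5,1)% 0/3 unhappy · (5,2)@ 2/5 ok · (5,4)% 3/7 ok · (5,5)@ 3/5 ok
Row 6: (6,1)@ 2/4 ok · (6,3)% 3/6 ok · (6,4)% 3/6 ok · (6,5)@ 1/4 ok
Row 7: (7,1)% 0/2 unhappy · (7,2)@ 2/4 ok · (7,3)@ 1/4 ok · (7,4)% 2/4 ok
Unsatisfied: (1,4), (2,5), (5,1), (7,1) — 4 in total.

4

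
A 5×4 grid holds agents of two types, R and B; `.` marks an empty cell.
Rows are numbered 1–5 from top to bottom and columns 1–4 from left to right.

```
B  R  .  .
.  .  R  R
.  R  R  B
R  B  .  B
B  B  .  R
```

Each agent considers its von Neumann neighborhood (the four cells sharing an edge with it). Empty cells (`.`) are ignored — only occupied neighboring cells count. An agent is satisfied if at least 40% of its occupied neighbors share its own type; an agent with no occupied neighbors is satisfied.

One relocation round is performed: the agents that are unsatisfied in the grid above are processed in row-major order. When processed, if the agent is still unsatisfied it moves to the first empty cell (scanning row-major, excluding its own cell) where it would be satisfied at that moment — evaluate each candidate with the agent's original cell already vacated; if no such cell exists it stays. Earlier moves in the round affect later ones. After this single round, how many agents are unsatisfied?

Initially unsatisfied (in order): (1,1), (1,2), (3,4), (4,1), (4,2), (5,4).
  (1,1) → (2,1).
  (1,2): now satisfied by earlier moves; stays.
  (3,4) → (1,1).
  (4,1) → (1,3).
  (4,2): now satisfied by earlier moves; stays.
  (5,4) → (1,4).
Resulting grid:
B R R R
B . R R
. R R .
. B . B
B B . .
All satisfied now.

0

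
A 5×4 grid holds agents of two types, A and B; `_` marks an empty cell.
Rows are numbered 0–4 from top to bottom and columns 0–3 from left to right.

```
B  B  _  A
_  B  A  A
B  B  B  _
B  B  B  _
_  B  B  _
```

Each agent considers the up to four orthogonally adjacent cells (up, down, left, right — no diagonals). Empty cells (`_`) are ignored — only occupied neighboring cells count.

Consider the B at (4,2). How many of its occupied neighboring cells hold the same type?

2

Occupied neighbors of (4,2): (3,2)=B, (4,1)=B.
Same type (B): 2 of 2.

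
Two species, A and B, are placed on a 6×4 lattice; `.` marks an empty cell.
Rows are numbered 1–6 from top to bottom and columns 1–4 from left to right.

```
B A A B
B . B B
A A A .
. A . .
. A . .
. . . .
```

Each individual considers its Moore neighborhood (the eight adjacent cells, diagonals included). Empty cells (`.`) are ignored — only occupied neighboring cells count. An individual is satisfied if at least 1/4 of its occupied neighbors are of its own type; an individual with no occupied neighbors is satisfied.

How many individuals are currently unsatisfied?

Row 1: (1,1)B 1/2 ok · (1,2)A 1/4 ok · (1,3)A 1/4 ok · (1,4)B 2/3 ok
Row 2: (2,1)B 1/4 ok · (2,3)B 2/6 ok · (2,4)B 2/4 ok
Row 3: (3,1)A 2/3 ok · (3,2)A 3/5 ok · (3,3)A 2/4 ok
Row 4: (4,2)A 4/4 ok
Row 5: (5,2)A 1/1 ok
Every one meets the threshold.

0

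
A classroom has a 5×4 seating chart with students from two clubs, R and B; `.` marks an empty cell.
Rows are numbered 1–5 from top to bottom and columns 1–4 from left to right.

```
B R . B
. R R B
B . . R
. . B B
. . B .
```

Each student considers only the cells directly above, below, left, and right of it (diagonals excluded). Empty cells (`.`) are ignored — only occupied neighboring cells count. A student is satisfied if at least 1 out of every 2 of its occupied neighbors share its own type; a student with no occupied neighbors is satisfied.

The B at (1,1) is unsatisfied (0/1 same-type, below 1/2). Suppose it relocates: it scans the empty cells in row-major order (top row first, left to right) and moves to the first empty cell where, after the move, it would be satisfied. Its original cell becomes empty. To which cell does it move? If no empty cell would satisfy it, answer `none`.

(2,1)

Vacating (1,1). Empty cells in order:
  (1,3): 1/3 same-type → still unsatisfied.
  (2,1): 1/2 same-type → satisfied — stop here.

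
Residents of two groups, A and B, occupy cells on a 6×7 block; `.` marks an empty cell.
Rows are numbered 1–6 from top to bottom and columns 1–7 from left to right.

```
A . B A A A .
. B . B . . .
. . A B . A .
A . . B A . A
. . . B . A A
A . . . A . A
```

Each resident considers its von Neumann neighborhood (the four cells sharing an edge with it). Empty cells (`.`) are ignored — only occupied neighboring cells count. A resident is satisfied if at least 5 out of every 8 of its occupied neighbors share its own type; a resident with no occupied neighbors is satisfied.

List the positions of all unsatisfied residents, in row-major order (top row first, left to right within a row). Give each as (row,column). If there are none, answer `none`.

Row 1: (1,1)A 0/0 ✓ · (1,3)B 0/1 ✗ · (1,4)A 1/3 ✗ · (1,5)A 2/2 ✓ · (1,6)A 1/1 ✓
Row 2: (2,2)B 0/0 ✓ · (2,4)B 1/2 ✗
Row 3: (3,3)A 0/1 ✗ · (3,4)B 2/3 ✓ · (3,6)A 0/0 ✓
Row 4: (4,1)A 0/0 ✓ · (4,4)B 2/3 ✓ · (4,5)A 0/1 ✗ · (4,7)A 1/1 ✓
Row 5: (5,4)B 1/1 ✓ · (5,6)A 1/1 ✓ · (5,7)A 3/3 ✓
Row 6: (6,1)A 0/0 ✓ · (6,5)A 0/0 ✓ · (6,7)A 1/1 ✓

(1,3), (1,4), (2,4), (3,3), (4,5)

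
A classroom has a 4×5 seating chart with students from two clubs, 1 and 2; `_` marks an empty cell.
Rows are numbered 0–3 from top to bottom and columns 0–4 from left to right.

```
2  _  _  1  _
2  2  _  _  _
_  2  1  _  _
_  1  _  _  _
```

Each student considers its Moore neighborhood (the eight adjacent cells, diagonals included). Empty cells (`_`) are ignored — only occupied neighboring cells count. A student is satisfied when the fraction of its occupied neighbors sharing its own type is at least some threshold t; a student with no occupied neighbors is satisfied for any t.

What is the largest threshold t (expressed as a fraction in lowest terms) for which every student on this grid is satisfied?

1/3

(0,0)2 2/2
(0,3)1 — no occupied neighbors
(1,0)2 3/3
(1,1)2 3/4
(2,1)2 2/4
(2,2)1 1/3
(3,1)1 1/2
The smallest same-type fraction is 1/3 at (2,2), which reduces to 1/3. Any threshold above that leaves this student unsatisfied.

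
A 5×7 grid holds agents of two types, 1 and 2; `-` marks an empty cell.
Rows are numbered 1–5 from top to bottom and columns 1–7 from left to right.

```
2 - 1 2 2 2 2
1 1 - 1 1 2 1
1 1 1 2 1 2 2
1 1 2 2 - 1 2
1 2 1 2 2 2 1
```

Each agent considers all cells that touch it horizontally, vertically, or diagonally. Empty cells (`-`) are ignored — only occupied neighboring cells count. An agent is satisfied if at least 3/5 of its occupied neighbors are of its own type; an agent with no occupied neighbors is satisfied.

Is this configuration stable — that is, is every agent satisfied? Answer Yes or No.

No

Row 1: (1,1)2 0/2 unhappy · (1,3)1 2/3 ok · (1,4)2 1/4 unhappy · (1,5)2 3/5 ok · (1,6)2 3/5 ok · (1,7)2 2/3 ok
Row 2: (2,1)1 3/4 ok · (2,2)1 5/6 ok · (2,4)1 4/7 unhappy · (2,5)1 2/8 unhappy · (2,6)2 5/8 ok · (2,7)1 0/5 unhappy
Row 3: (3,1)1 5/5 ok · (3,2)1 6/7 ok · (3,3)1 4/7 unhappy · (3,4)2 2/6 unhappy · (3,5)1 3/7 unhappy · (3,6)2 3/7 unhappy · (3,7)2 3/5 ok
Row 4: (4,1)1 4/5 ok · (4,2)1 6/8 ok · (4,3)2 4/8 unhappy · (4,4)2 4/7 unhappy · (4,6)1 2/7 unhappy · (4,7)2 3/5 ok
Row 5: (5,1)1 2/3 ok · (5,2)2 1/5 unhappy · (5,3)1 1/5 unhappy · (5,4)2 3/4 ok · (5,5)2 3/4 ok · (5,6)2 2/4 unhappy · (5,7)1 1/3 unhappy
For instance (1,1) has only 0/2 same-type neighbors, below 3/5.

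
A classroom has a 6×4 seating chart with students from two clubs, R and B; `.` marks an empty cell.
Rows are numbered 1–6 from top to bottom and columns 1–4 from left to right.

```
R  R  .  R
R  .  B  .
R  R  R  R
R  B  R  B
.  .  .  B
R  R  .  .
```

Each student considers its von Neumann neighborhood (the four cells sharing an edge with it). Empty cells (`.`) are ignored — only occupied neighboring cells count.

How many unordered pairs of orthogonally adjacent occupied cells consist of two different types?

Scan each occupied cell's neighbors to the right and below so each pair is counted once.
From row 1: 0 unlike of 2 pairs (running 0/2).
From row 2: 1 unlike of 2 pairs (running 1/4).
From row 3: 2 unlike of 7 pairs (running 3/11).
From row 4: 3 unlike of 4 pairs (running 6/15).
From row 6: 0 unlike of 1 pairs (running 6/16).
Total adjacent occupied pairs: 16; unlike-type pairs: 6.

6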